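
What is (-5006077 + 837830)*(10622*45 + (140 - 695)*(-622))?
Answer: -3431300930400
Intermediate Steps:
(-5006077 + 837830)*(10622*45 + (140 - 695)*(-622)) = -4168247*(477990 - 555*(-622)) = -4168247*(477990 + 345210) = -4168247*823200 = -3431300930400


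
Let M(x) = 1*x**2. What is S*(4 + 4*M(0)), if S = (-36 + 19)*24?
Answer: -1632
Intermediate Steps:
M(x) = x**2
S = -408 (S = -17*24 = -408)
S*(4 + 4*M(0)) = -408*(4 + 4*0**2) = -408*(4 + 4*0) = -408*(4 + 0) = -408*4 = -1632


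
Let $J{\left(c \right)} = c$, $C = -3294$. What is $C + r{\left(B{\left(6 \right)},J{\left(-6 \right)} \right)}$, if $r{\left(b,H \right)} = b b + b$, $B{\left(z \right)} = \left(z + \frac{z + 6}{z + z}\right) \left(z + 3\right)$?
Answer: $738$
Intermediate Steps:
$B{\left(z \right)} = \left(3 + z\right) \left(z + \frac{6 + z}{2 z}\right)$ ($B{\left(z \right)} = \left(z + \frac{6 + z}{2 z}\right) \left(3 + z\right) = \left(3 + z\right) \left(z + \frac{6 + z}{2 z}\right)$)
$r{\left(b,H \right)} = b + b^{2}$ ($r{\left(b,H \right)} = b^{2} + b = b + b^{2}$)
$C + r{\left(B{\left(6 \right)},J{\left(-6 \right)} \right)} = -3294 + \left(\frac{9}{2} + 6^{2} + \frac{9}{6} + \frac{7}{2} \cdot 6\right) \left(1 + \left(\frac{9}{2} + 6^{2} + \frac{9}{6} + \frac{7}{2} \cdot 6\right)\right) = -3294 + \left(\frac{9}{2} + 36 + 9 \cdot \frac{1}{6} + 21\right) \left(1 + \left(\frac{9}{2} + 36 + 9 \cdot \frac{1}{6} + 21\right)\right) = -3294 + \left(\frac{9}{2} + 36 + \frac{3}{2} + 21\right) \left(1 + \left(\frac{9}{2} + 36 + \frac{3}{2} + 21\right)\right) = -3294 + 63 \left(1 + 63\right) = -3294 + 63 \cdot 64 = -3294 + 4032 = 738$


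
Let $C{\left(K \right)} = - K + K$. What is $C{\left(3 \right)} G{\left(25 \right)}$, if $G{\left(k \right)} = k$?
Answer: $0$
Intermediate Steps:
$C{\left(K \right)} = 0$
$C{\left(3 \right)} G{\left(25 \right)} = 0 \cdot 25 = 0$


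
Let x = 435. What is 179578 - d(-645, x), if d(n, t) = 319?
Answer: 179259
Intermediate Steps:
179578 - d(-645, x) = 179578 - 1*319 = 179578 - 319 = 179259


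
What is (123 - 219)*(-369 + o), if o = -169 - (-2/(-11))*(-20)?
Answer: 564288/11 ≈ 51299.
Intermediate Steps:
o = -1819/11 (o = -169 - (-2*(-1/11))*(-20) = -169 - 2*(-20)/11 = -169 - 1*(-40/11) = -169 + 40/11 = -1819/11 ≈ -165.36)
(123 - 219)*(-369 + o) = (123 - 219)*(-369 - 1819/11) = -96*(-5878/11) = 564288/11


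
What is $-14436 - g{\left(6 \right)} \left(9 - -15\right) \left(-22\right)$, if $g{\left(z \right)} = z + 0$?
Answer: $-11268$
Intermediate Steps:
$g{\left(z \right)} = z$
$-14436 - g{\left(6 \right)} \left(9 - -15\right) \left(-22\right) = -14436 - 6 \left(9 - -15\right) \left(-22\right) = -14436 - 6 \left(9 + 15\right) \left(-22\right) = -14436 - 6 \cdot 24 \left(-22\right) = -14436 - 144 \left(-22\right) = -14436 - -3168 = -14436 + 3168 = -11268$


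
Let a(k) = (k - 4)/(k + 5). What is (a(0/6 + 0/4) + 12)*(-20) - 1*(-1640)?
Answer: 1416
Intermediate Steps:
a(k) = (-4 + k)/(5 + k)
(a(0/6 + 0/4) + 12)*(-20) - 1*(-1640) = ((-4 + (0/6 + 0/4))/(5 + (0/6 + 0/4)) + 12)*(-20) - 1*(-1640) = ((-4 + (0*(⅙) + 0*(¼)))/(5 + (0*(⅙) + 0*(¼))) + 12)*(-20) + 1640 = ((-4 + (0 + 0))/(5 + (0 + 0)) + 12)*(-20) + 1640 = ((-4 + 0)/(5 + 0) + 12)*(-20) + 1640 = (-4/5 + 12)*(-20) + 1640 = ((⅕)*(-4) + 12)*(-20) + 1640 = (-⅘ + 12)*(-20) + 1640 = (56/5)*(-20) + 1640 = -224 + 1640 = 1416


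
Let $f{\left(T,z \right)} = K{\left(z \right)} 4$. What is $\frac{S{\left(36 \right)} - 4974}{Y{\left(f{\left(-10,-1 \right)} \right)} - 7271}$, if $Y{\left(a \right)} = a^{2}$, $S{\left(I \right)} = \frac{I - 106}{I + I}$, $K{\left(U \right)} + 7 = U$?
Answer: $\frac{179099}{224892} \approx 0.79638$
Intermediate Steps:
$K{\left(U \right)} = -7 + U$
$S{\left(I \right)} = \frac{-106 + I}{2 I}$
$f{\left(T,z \right)} = -28 + 4 z$ ($f{\left(T,z \right)} = \left(-7 + z\right) 4 = -28 + 4 z$)
$\frac{S{\left(36 \right)} - 4974}{Y{\left(f{\left(-10,-1 \right)} \right)} - 7271} = \frac{\frac{-106 + 36}{2 \cdot 36} - 4974}{\left(-28 + 4 \left(-1\right)\right)^{2} - 7271} = \frac{\frac{1}{2} \cdot \frac{1}{36} \left(-70\right) - 4974}{\left(-28 - 4\right)^{2} - 7271} = \frac{- \frac{35}{36} - 4974}{\left(-32\right)^{2} - 7271} = - \frac{179099}{36 \left(1024 - 7271\right)} = - \frac{179099}{36 \left(-6247\right)} = \left(- \frac{179099}{36}\right) \left(- \frac{1}{6247}\right) = \frac{179099}{224892}$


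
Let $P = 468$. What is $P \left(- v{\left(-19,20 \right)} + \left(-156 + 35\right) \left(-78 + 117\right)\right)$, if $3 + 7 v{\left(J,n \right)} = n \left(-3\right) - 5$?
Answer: $- \frac{15427620}{7} \approx -2.2039 \cdot 10^{6}$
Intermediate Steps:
$v{\left(J,n \right)} = - \frac{8}{7} - \frac{3 n}{7}$ ($v{\left(J,n \right)} = - \frac{3}{7} + \frac{n \left(-3\right) - 5}{7} = - \frac{3}{7} + \frac{- 3 n - 5}{7} = - \frac{3}{7} + \frac{-5 - 3 n}{7} = - \frac{3}{7} - \left(\frac{5}{7} + \frac{3 n}{7}\right) = - \frac{8}{7} - \frac{3 n}{7}$)
$P \left(- v{\left(-19,20 \right)} + \left(-156 + 35\right) \left(-78 + 117\right)\right) = 468 \left(- (- \frac{8}{7} - \frac{60}{7}) + \left(-156 + 35\right) \left(-78 + 117\right)\right) = 468 \left(- (- \frac{8}{7} - \frac{60}{7}) - 4719\right) = 468 \left(\left(-1\right) \left(- \frac{68}{7}\right) - 4719\right) = 468 \left(\frac{68}{7} - 4719\right) = 468 \left(- \frac{32965}{7}\right) = - \frac{15427620}{7}$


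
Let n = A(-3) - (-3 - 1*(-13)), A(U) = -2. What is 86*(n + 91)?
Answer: 6794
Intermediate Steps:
n = -12 (n = -2 - (-3 - 1*(-13)) = -2 - (-3 + 13) = -2 - 1*10 = -2 - 10 = -12)
86*(n + 91) = 86*(-12 + 91) = 86*79 = 6794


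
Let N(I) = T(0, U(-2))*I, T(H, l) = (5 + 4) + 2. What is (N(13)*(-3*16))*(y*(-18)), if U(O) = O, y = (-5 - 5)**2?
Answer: 12355200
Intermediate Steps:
y = 100 (y = (-10)**2 = 100)
T(H, l) = 11 (T(H, l) = 9 + 2 = 11)
N(I) = 11*I
(N(13)*(-3*16))*(y*(-18)) = ((11*13)*(-3*16))*(100*(-18)) = (143*(-48))*(-1800) = -6864*(-1800) = 12355200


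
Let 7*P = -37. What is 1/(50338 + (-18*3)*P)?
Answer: 7/354364 ≈ 1.9754e-5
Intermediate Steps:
P = -37/7 (P = (⅐)*(-37) = -37/7 ≈ -5.2857)
1/(50338 + (-18*3)*P) = 1/(50338 - 18*3*(-37/7)) = 1/(50338 - 54*(-37/7)) = 1/(50338 + 1998/7) = 1/(354364/7) = 7/354364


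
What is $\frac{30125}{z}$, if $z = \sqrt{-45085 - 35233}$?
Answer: $- \frac{30125 i \sqrt{80318}}{80318} \approx - 106.3 i$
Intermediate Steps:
$z = i \sqrt{80318}$ ($z = \sqrt{-80318} = i \sqrt{80318} \approx 283.4 i$)
$\frac{30125}{z} = \frac{30125}{i \sqrt{80318}} = 30125 \left(- \frac{i \sqrt{80318}}{80318}\right) = - \frac{30125 i \sqrt{80318}}{80318}$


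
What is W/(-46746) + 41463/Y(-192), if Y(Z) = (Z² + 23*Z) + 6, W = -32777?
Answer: 27796057/14047173 ≈ 1.9788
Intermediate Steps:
Y(Z) = 6 + Z² + 23*Z
W/(-46746) + 41463/Y(-192) = -32777/(-46746) + 41463/(6 + (-192)² + 23*(-192)) = -32777*(-1/46746) + 41463/(6 + 36864 - 4416) = 32777/46746 + 41463/32454 = 32777/46746 + 41463*(1/32454) = 32777/46746 + 4607/3606 = 27796057/14047173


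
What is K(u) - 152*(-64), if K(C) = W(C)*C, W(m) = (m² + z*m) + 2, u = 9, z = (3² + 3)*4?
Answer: 14363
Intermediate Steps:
z = 48 (z = (9 + 3)*4 = 12*4 = 48)
W(m) = 2 + m² + 48*m (W(m) = (m² + 48*m) + 2 = 2 + m² + 48*m)
K(C) = C*(2 + C² + 48*C) (K(C) = (2 + C² + 48*C)*C = C*(2 + C² + 48*C))
K(u) - 152*(-64) = 9*(2 + 9² + 48*9) - 152*(-64) = 9*(2 + 81 + 432) + 9728 = 9*515 + 9728 = 4635 + 9728 = 14363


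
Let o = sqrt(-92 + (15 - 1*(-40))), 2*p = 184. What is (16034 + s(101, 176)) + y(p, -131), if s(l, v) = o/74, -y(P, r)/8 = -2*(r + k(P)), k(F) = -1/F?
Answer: 320570/23 + I*sqrt(37)/74 ≈ 13938.0 + 0.082199*I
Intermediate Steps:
p = 92 (p = (1/2)*184 = 92)
o = I*sqrt(37) (o = sqrt(-92 + (15 + 40)) = sqrt(-92 + 55) = sqrt(-37) = I*sqrt(37) ≈ 6.0828*I)
y(P, r) = -16/P + 16*r (y(P, r) = -(-16)*(r - 1/P) = -8*(-2*r + 2/P) = -16/P + 16*r)
s(l, v) = I*sqrt(37)/74 (s(l, v) = (I*sqrt(37))/74 = (I*sqrt(37))*(1/74) = I*sqrt(37)/74)
(16034 + s(101, 176)) + y(p, -131) = (16034 + I*sqrt(37)/74) + (-16/92 + 16*(-131)) = (16034 + I*sqrt(37)/74) + (-16*1/92 - 2096) = (16034 + I*sqrt(37)/74) + (-4/23 - 2096) = (16034 + I*sqrt(37)/74) - 48212/23 = 320570/23 + I*sqrt(37)/74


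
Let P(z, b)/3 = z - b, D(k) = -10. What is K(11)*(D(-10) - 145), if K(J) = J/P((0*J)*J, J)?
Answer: 155/3 ≈ 51.667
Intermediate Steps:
P(z, b) = -3*b + 3*z (P(z, b) = 3*(z - b) = -3*b + 3*z)
K(J) = -1/3 (K(J) = J/(-3*J + 3*((0*J)*J)) = J/(-3*J + 3*(0*J)) = J/(-3*J + 3*0) = J/(-3*J + 0) = J/((-3*J)) = J*(-1/(3*J)) = -1/3)
K(11)*(D(-10) - 145) = -(-10 - 145)/3 = -1/3*(-155) = 155/3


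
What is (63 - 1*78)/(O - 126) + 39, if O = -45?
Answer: 2228/57 ≈ 39.088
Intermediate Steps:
(63 - 1*78)/(O - 126) + 39 = (63 - 1*78)/(-45 - 126) + 39 = (63 - 78)/(-171) + 39 = -15*(-1/171) + 39 = 5/57 + 39 = 2228/57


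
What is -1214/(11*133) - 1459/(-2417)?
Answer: -799721/3536071 ≈ -0.22616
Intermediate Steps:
-1214/(11*133) - 1459/(-2417) = -1214/1463 - 1459*(-1/2417) = -1214*1/1463 + 1459/2417 = -1214/1463 + 1459/2417 = -799721/3536071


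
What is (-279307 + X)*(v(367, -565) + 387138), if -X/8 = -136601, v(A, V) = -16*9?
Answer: 314820005994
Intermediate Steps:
v(A, V) = -144
X = 1092808 (X = -8*(-136601) = 1092808)
(-279307 + X)*(v(367, -565) + 387138) = (-279307 + 1092808)*(-144 + 387138) = 813501*386994 = 314820005994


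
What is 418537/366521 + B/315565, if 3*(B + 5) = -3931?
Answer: 394780593349/346983598095 ≈ 1.1378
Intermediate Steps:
B = -3946/3 (B = -5 + (⅓)*(-3931) = -5 - 3931/3 = -3946/3 ≈ -1315.3)
418537/366521 + B/315565 = 418537/366521 - 3946/3/315565 = 418537*(1/366521) - 3946/3*1/315565 = 418537/366521 - 3946/946695 = 394780593349/346983598095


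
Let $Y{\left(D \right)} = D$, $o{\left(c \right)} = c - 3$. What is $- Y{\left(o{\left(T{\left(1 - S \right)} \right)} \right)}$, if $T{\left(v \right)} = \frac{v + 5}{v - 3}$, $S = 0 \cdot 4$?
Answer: $6$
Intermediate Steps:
$S = 0$
$T{\left(v \right)} = \frac{5 + v}{-3 + v}$
$o{\left(c \right)} = -3 + c$
$- Y{\left(o{\left(T{\left(1 - S \right)} \right)} \right)} = - (-3 + \frac{5 + \left(1 - 0\right)}{-3 + \left(1 - 0\right)}) = - (-3 + \frac{5 + \left(1 + 0\right)}{-3 + \left(1 + 0\right)}) = - (-3 + \frac{5 + 1}{-3 + 1}) = - (-3 + \frac{1}{-2} \cdot 6) = - (-3 - 3) = \left(-1\right) \left(-6\right) = 6$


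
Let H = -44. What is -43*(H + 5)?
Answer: 1677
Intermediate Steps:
-43*(H + 5) = -43*(-44 + 5) = -43*(-39) = 1677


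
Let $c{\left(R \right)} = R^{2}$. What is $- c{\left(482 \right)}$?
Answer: $-232324$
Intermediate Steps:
$- c{\left(482 \right)} = - 482^{2} = \left(-1\right) 232324 = -232324$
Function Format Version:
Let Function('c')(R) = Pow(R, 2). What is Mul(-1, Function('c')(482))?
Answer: -232324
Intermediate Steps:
Mul(-1, Function('c')(482)) = Mul(-1, Pow(482, 2)) = Mul(-1, 232324) = -232324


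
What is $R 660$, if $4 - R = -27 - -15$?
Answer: $10560$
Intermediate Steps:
$R = 16$ ($R = 4 - \left(-27 - -15\right) = 4 - \left(-27 + 15\right) = 4 - -12 = 4 + 12 = 16$)
$R 660 = 16 \cdot 660 = 10560$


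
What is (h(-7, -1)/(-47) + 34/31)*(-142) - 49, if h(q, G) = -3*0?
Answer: -6347/31 ≈ -204.74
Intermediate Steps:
h(q, G) = 0
(h(-7, -1)/(-47) + 34/31)*(-142) - 49 = (0/(-47) + 34/31)*(-142) - 49 = (0*(-1/47) + 34*(1/31))*(-142) - 49 = (0 + 34/31)*(-142) - 49 = (34/31)*(-142) - 49 = -4828/31 - 49 = -6347/31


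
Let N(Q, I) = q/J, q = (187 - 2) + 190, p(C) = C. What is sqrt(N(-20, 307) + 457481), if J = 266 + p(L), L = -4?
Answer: sqrt(31403424014)/262 ≈ 676.37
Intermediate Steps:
J = 262 (J = 266 - 4 = 262)
q = 375 (q = 185 + 190 = 375)
N(Q, I) = 375/262
sqrt(N(-20, 307) + 457481) = sqrt(375/262 + 457481) = sqrt(119860397/262) = sqrt(31403424014)/262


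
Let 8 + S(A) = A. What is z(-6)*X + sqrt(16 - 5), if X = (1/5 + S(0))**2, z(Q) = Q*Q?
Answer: 54756/25 + sqrt(11) ≈ 2193.6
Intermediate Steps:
S(A) = -8 + A
z(Q) = Q**2
X = 1521/25 (X = (1/5 + (-8 + 0))**2 = (1/5 - 8)**2 = (-39/5)**2 = 1521/25 ≈ 60.840)
z(-6)*X + sqrt(16 - 5) = (-6)**2*(1521/25) + sqrt(16 - 5) = 36*(1521/25) + sqrt(11) = 54756/25 + sqrt(11)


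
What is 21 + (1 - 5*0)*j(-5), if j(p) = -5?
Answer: 16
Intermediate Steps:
21 + (1 - 5*0)*j(-5) = 21 + (1 - 5*0)*(-5) = 21 + (1 + 0)*(-5) = 21 + 1*(-5) = 21 - 5 = 16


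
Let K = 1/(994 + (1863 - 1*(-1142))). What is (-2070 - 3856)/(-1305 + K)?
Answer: 11849037/2609347 ≈ 4.5410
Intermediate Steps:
K = 1/3999 (K = 1/(994 + (1863 + 1142)) = 1/(994 + 3005) = 1/3999 ≈ 0.00025006)
(-2070 - 3856)/(-1305 + K) = (-2070 - 3856)/(-1305 + 1/3999) = -5926/(-5218694/3999) = -5926*(-3999/5218694) = 11849037/2609347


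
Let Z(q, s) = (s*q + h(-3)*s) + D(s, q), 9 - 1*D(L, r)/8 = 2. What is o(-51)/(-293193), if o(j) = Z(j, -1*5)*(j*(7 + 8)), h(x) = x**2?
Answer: 22610/32577 ≈ 0.69405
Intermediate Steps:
D(L, r) = 56 (D(L, r) = 72 - 8*2 = 72 - 16 = 56)
Z(q, s) = 56 + 9*s + q*s (Z(q, s) = (s*q + (-3)**2*s) + 56 = (q*s + 9*s) + 56 = (9*s + q*s) + 56 = 56 + 9*s + q*s)
o(j) = 15*j*(11 - 5*j) (o(j) = (56 + 9*(-1*5) + j*(-1*5))*(j*(7 + 8)) = (56 + 9*(-5) + j*(-5))*(j*15) = (56 - 45 - 5*j)*(15*j) = (11 - 5*j)*(15*j) = 15*j*(11 - 5*j))
o(-51)/(-293193) = (15*(-51)*(11 - 5*(-51)))/(-293193) = (15*(-51)*(11 + 255))*(-1/293193) = (15*(-51)*266)*(-1/293193) = -203490*(-1/293193) = 22610/32577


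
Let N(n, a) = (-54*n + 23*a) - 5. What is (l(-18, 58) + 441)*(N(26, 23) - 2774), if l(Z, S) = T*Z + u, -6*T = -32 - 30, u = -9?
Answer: -898884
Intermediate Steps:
T = 31/3 (T = -(-32 - 30)/6 = -⅙*(-62) = 31/3 ≈ 10.333)
l(Z, S) = -9 + 31*Z/3 (l(Z, S) = 31*Z/3 - 9 = -9 + 31*Z/3)
N(n, a) = -5 - 54*n + 23*a
(l(-18, 58) + 441)*(N(26, 23) - 2774) = ((-9 + (31/3)*(-18)) + 441)*((-5 - 54*26 + 23*23) - 2774) = ((-9 - 186) + 441)*((-5 - 1404 + 529) - 2774) = (-195 + 441)*(-880 - 2774) = 246*(-3654) = -898884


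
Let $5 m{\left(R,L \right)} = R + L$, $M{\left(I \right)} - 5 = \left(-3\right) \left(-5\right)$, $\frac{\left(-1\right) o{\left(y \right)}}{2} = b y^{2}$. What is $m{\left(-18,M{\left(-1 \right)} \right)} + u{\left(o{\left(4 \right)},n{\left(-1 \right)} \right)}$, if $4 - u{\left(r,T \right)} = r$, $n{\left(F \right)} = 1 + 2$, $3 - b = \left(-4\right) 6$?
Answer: $\frac{4342}{5} \approx 868.4$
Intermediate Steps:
$b = 27$ ($b = 3 - \left(-4\right) 6 = 3 - -24 = 3 + 24 = 27$)
$n{\left(F \right)} = 3$
$o{\left(y \right)} = - 54 y^{2}$ ($o{\left(y \right)} = - 2 \cdot 27 y^{2} = - 54 y^{2}$)
$u{\left(r,T \right)} = 4 - r$
$M{\left(I \right)} = 20$ ($M{\left(I \right)} = 5 - -15 = 5 + 15 = 20$)
$m{\left(R,L \right)} = \frac{L}{5} + \frac{R}{5}$ ($m{\left(R,L \right)} = \frac{R + L}{5} = \frac{L + R}{5} = \frac{L}{5} + \frac{R}{5}$)
$m{\left(-18,M{\left(-1 \right)} \right)} + u{\left(o{\left(4 \right)},n{\left(-1 \right)} \right)} = \left(\frac{1}{5} \cdot 20 + \frac{1}{5} \left(-18\right)\right) - \left(-4 - 54 \cdot 4^{2}\right) = \left(4 - \frac{18}{5}\right) - \left(-4 - 864\right) = \frac{2}{5} + \left(4 - -864\right) = \frac{2}{5} + \left(4 + 864\right) = \frac{2}{5} + 868 = \frac{4342}{5}$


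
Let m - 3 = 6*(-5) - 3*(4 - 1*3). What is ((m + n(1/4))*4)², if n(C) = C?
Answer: 14161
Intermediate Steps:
m = -30 (m = 3 + (6*(-5) - 3*(4 - 1*3)) = 3 + (-30 - 3*(4 - 3)) = 3 + (-30 - 3*1) = 3 + (-30 - 3) = 3 - 33 = -30)
((m + n(1/4))*4)² = ((-30 + 1/4)*4)² = ((-30 + ¼)*4)² = (-119/4*4)² = (-119)² = 14161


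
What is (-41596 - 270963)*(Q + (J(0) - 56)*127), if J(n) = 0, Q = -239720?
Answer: 77149563088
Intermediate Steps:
(-41596 - 270963)*(Q + (J(0) - 56)*127) = (-41596 - 270963)*(-239720 + (0 - 56)*127) = -312559*(-239720 - 56*127) = -312559*(-239720 - 7112) = -312559*(-246832) = 77149563088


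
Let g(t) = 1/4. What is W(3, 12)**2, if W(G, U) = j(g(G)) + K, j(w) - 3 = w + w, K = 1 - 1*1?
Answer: 49/4 ≈ 12.250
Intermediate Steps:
g(t) = 1/4
K = 0 (K = 1 - 1 = 0)
j(w) = 3 + 2*w (j(w) = 3 + (w + w) = 3 + 2*w)
W(G, U) = 7/2 (W(G, U) = (3 + 2*(1/4)) + 0 = (3 + 1/2) + 0 = 7/2 + 0 = 7/2)
W(3, 12)**2 = (7/2)**2 = 49/4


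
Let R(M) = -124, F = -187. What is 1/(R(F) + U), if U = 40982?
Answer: 1/40858 ≈ 2.4475e-5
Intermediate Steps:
1/(R(F) + U) = 1/(-124 + 40982) = 1/40858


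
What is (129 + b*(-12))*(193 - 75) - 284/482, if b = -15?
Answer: 8787200/241 ≈ 36461.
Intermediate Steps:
(129 + b*(-12))*(193 - 75) - 284/482 = (129 - 15*(-12))*(193 - 75) - 284/482 = (129 + 180)*118 - 284/482 = 309*118 - 1*142/241 = 36462 - 142/241 = 8787200/241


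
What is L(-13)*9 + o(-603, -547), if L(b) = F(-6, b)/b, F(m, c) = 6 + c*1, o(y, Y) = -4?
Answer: 11/13 ≈ 0.84615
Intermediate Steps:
F(m, c) = 6 + c
L(b) = (6 + b)/b
L(-13)*9 + o(-603, -547) = ((6 - 13)/(-13))*9 - 4 = -1/13*(-7)*9 - 4 = (7/13)*9 - 4 = 63/13 - 4 = 11/13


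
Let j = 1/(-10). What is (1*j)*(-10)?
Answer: 1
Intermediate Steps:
j = -⅒ ≈ -0.10000
(1*j)*(-10) = (1*(-⅒))*(-10) = -⅒*(-10) = 1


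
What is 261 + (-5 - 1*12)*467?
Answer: -7678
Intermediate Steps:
261 + (-5 - 1*12)*467 = 261 + (-5 - 12)*467 = 261 - 17*467 = 261 - 7939 = -7678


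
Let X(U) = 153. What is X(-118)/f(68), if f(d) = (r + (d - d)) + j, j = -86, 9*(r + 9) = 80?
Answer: -1377/775 ≈ -1.7768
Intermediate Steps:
r = -1/9 (r = -9 + (1/9)*80 = -9 + 80/9 = -1/9 ≈ -0.11111)
f(d) = -775/9 (f(d) = (-1/9 + (d - d)) - 86 = (-1/9 + 0) - 86 = -1/9 - 86 = -775/9)
X(-118)/f(68) = 153/(-775/9) = 153*(-9/775) = -1377/775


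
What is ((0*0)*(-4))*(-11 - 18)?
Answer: 0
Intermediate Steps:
((0*0)*(-4))*(-11 - 18) = (0*(-4))*(-29) = 0*(-29) = 0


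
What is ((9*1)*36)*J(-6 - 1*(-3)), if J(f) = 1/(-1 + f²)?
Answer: 81/2 ≈ 40.500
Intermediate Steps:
((9*1)*36)*J(-6 - 1*(-3)) = ((9*1)*36)/(-1 + (-6 - 1*(-3))²) = (9*36)/(-1 + (-6 + 3)²) = 324/(-1 + (-3)²) = 324/(-1 + 9) = 324/8 = 324*(⅛) = 81/2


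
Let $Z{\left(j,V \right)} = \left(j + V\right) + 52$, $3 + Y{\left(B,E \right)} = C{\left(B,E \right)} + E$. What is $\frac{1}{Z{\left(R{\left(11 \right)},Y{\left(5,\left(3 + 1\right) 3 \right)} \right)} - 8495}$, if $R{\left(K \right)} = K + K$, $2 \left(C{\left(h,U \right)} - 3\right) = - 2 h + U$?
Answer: $- \frac{1}{8408} \approx -0.00011893$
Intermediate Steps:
$C{\left(h,U \right)} = 3 + \frac{U}{2} - h$ ($C{\left(h,U \right)} = 3 + \frac{- 2 h + U}{2} = 3 + \frac{U - 2 h}{2} = 3 + \left(\frac{U}{2} - h\right) = 3 + \frac{U}{2} - h$)
$R{\left(K \right)} = 2 K$
$Y{\left(B,E \right)} = - B + \frac{3 E}{2}$ ($Y{\left(B,E \right)} = -3 + \left(\left(3 + \frac{E}{2} - B\right) + E\right) = -3 + \left(3 - B + \frac{3 E}{2}\right) = - B + \frac{3 E}{2}$)
$Z{\left(j,V \right)} = 52 + V + j$ ($Z{\left(j,V \right)} = \left(V + j\right) + 52 = 52 + V + j$)
$\frac{1}{Z{\left(R{\left(11 \right)},Y{\left(5,\left(3 + 1\right) 3 \right)} \right)} - 8495} = \frac{1}{\left(52 + \left(\left(-1\right) 5 + \frac{3 \left(3 + 1\right) 3}{2}\right) + 2 \cdot 11\right) - 8495} = \frac{1}{\left(52 - \left(5 - \frac{3 \cdot 4 \cdot 3}{2}\right) + 22\right) - 8495} = \frac{1}{\left(52 + \left(-5 + \frac{3}{2} \cdot 12\right) + 22\right) - 8495} = \frac{1}{\left(52 + \left(-5 + 18\right) + 22\right) - 8495} = \frac{1}{\left(52 + 13 + 22\right) - 8495} = \frac{1}{87 - 8495} = \frac{1}{-8408} = - \frac{1}{8408}$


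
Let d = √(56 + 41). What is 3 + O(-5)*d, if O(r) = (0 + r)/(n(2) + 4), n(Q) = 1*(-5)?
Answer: 3 + 5*√97 ≈ 52.244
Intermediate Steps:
n(Q) = -5
d = √97 ≈ 9.8489
O(r) = -r (O(r) = (0 + r)/(-5 + 4) = r/(-1) = r*(-1) = -r)
3 + O(-5)*d = 3 + (-1*(-5))*√97 = 3 + 5*√97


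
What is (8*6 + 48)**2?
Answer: 9216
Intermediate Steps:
(8*6 + 48)**2 = (48 + 48)**2 = 96**2 = 9216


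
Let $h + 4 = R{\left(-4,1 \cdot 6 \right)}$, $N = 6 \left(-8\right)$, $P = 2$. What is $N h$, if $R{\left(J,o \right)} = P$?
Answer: $96$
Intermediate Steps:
$R{\left(J,o \right)} = 2$
$N = -48$
$h = -2$ ($h = -4 + 2 = -2$)
$N h = \left(-48\right) \left(-2\right) = 96$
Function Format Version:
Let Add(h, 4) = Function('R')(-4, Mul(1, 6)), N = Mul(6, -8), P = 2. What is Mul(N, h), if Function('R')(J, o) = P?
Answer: 96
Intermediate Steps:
Function('R')(J, o) = 2
N = -48
h = -2 (h = Add(-4, 2) = -2)
Mul(N, h) = Mul(-48, -2) = 96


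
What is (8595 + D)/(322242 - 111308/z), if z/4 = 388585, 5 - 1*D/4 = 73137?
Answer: -110332104805/125218379743 ≈ -0.88112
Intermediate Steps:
D = -292528 (D = 20 - 4*73137 = 20 - 292548 = -292528)
z = 1554340 (z = 4*388585 = 1554340)
(8595 + D)/(322242 - 111308/z) = (8595 - 292528)/(322242 - 111308/1554340) = -283933/(322242 - 111308*1/1554340) = -283933/(322242 - 27827/388585) = -283933/125218379743/388585 = -283933*388585/125218379743 = -110332104805/125218379743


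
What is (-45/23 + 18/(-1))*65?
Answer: -29835/23 ≈ -1297.2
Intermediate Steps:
(-45/23 + 18/(-1))*65 = (-45*1/23 + 18*(-1))*65 = (-45/23 - 18)*65 = -459/23*65 = -29835/23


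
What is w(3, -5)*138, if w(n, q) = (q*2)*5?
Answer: -6900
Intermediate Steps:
w(n, q) = 10*q (w(n, q) = (2*q)*5 = 10*q)
w(3, -5)*138 = (10*(-5))*138 = -50*138 = -6900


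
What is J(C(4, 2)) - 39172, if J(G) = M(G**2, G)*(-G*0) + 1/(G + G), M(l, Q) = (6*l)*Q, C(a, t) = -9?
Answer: -705097/18 ≈ -39172.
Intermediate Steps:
M(l, Q) = 6*Q*l
J(G) = 1/(2*G) (J(G) = (6*G*G**2)*(-G*0) + 1/(G + G) = (6*G**3)*0 + 1/(2*G) = 0 + 1/(2*G) = 1/(2*G))
J(C(4, 2)) - 39172 = (1/2)/(-9) - 39172 = (1/2)*(-1/9) - 39172 = -1/18 - 39172 = -705097/18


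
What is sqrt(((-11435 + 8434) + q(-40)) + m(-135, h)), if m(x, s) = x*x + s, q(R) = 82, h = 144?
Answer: 5*sqrt(618) ≈ 124.30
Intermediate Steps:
m(x, s) = s + x**2 (m(x, s) = x**2 + s = s + x**2)
sqrt(((-11435 + 8434) + q(-40)) + m(-135, h)) = sqrt(((-11435 + 8434) + 82) + (144 + (-135)**2)) = sqrt((-3001 + 82) + (144 + 18225)) = sqrt(-2919 + 18369) = sqrt(15450) = 5*sqrt(618)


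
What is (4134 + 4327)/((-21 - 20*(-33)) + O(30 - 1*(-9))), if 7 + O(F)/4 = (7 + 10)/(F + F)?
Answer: 329979/23863 ≈ 13.828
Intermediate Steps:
O(F) = -28 + 34/F (O(F) = -28 + 4*((7 + 10)/(F + F)) = -28 + 4*(17/((2*F))) = -28 + 4*(17*(1/(2*F))) = -28 + 4*(17/(2*F)) = -28 + 34/F)
(4134 + 4327)/((-21 - 20*(-33)) + O(30 - 1*(-9))) = (4134 + 4327)/((-21 - 20*(-33)) + (-28 + 34/(30 - 1*(-9)))) = 8461/((-21 + 660) + (-28 + 34/(30 + 9))) = 8461/(639 + (-28 + 34/39)) = 8461/(639 - 1058/39) = 8461/(23863/39) = 8461*(39/23863) = 329979/23863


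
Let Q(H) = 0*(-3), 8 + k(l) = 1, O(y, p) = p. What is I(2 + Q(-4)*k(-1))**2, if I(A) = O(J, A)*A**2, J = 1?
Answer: 64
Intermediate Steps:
k(l) = -7 (k(l) = -8 + 1 = -7)
Q(H) = 0
I(A) = A**3 (I(A) = A*A**2 = A**3)
I(2 + Q(-4)*k(-1))**2 = ((2 + 0*(-7))**3)**2 = ((2 + 0)**3)**2 = (2**3)**2 = 8**2 = 64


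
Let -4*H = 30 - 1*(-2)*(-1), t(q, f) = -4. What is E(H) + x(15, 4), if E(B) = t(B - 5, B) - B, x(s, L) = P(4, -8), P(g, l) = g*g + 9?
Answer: 28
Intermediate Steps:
P(g, l) = 9 + g² (P(g, l) = g² + 9 = 9 + g²)
x(s, L) = 25 (x(s, L) = 9 + 4² = 9 + 16 = 25)
H = -7 (H = -(30 - 1*(-2)*(-1))/4 = -(30 - (-2)*(-1))/4 = -(30 - 1*2)/4 = -(30 - 2)/4 = -¼*28 = -7)
E(B) = -4 - B
E(H) + x(15, 4) = (-4 - 1*(-7)) + 25 = (-4 + 7) + 25 = 3 + 25 = 28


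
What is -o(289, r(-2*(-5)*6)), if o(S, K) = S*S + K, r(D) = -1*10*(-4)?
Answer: -83561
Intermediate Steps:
r(D) = 40 (r(D) = -10*(-4) = 40)
o(S, K) = K + S**2 (o(S, K) = S**2 + K = K + S**2)
-o(289, r(-2*(-5)*6)) = -(40 + 289**2) = -(40 + 83521) = -1*83561 = -83561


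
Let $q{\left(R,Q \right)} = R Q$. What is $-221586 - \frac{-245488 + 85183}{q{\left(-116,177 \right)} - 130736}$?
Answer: $- \frac{33519031353}{151268} \approx -2.2159 \cdot 10^{5}$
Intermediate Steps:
$q{\left(R,Q \right)} = Q R$
$-221586 - \frac{-245488 + 85183}{q{\left(-116,177 \right)} - 130736} = -221586 - \frac{-245488 + 85183}{177 \left(-116\right) - 130736} = -221586 - - \frac{160305}{-20532 - 130736} = -221586 - - \frac{160305}{-151268} = -221586 - \left(-160305\right) \left(- \frac{1}{151268}\right) = -221586 - \frac{160305}{151268} = - \frac{33519031353}{151268}$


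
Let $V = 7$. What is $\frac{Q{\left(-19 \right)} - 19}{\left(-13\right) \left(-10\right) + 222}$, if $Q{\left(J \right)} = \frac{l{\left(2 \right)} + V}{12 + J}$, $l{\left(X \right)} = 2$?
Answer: $- \frac{71}{1232} \approx -0.05763$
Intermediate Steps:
$Q{\left(J \right)} = \frac{9}{12 + J}$ ($Q{\left(J \right)} = \frac{2 + 7}{12 + J} = \frac{9}{12 + J}$)
$\frac{Q{\left(-19 \right)} - 19}{\left(-13\right) \left(-10\right) + 222} = \frac{\frac{9}{12 - 19} - 19}{\left(-13\right) \left(-10\right) + 222} = \frac{\frac{9}{-7} - 19}{130 + 222} = \frac{9 \left(- \frac{1}{7}\right) - 19}{352} = \left(- \frac{9}{7} - 19\right) \frac{1}{352} = \left(- \frac{142}{7}\right) \frac{1}{352} = - \frac{71}{1232}$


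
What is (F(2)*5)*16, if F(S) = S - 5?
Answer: -240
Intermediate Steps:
F(S) = -5 + S
(F(2)*5)*16 = ((-5 + 2)*5)*16 = -3*5*16 = -15*16 = -240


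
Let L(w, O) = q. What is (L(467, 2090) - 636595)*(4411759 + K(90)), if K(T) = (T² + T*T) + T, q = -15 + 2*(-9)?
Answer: -2819019978772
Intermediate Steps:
q = -33 (q = -15 - 18 = -33)
L(w, O) = -33
K(T) = T + 2*T² (K(T) = (T² + T²) + T = 2*T² + T = T + 2*T²)
(L(467, 2090) - 636595)*(4411759 + K(90)) = (-33 - 636595)*(4411759 + 90*(1 + 2*90)) = -636628*(4411759 + 90*(1 + 180)) = -636628*(4411759 + 90*181) = -636628*(4411759 + 16290) = -636628*4428049 = -2819019978772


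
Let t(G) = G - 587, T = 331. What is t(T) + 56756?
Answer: 56500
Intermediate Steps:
t(G) = -587 + G
t(T) + 56756 = (-587 + 331) + 56756 = -256 + 56756 = 56500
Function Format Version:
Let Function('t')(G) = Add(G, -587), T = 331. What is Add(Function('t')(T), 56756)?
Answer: 56500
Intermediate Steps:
Function('t')(G) = Add(-587, G)
Add(Function('t')(T), 56756) = Add(Add(-587, 331), 56756) = Add(-256, 56756) = 56500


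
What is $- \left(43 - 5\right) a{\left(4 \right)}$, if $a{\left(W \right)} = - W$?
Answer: $152$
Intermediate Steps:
$- \left(43 - 5\right) a{\left(4 \right)} = - \left(43 - 5\right) \left(\left(-1\right) 4\right) = - 38 \left(-4\right) = \left(-1\right) \left(-152\right) = 152$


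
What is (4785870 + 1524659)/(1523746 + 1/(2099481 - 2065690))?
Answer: 3182672917/768491061 ≈ 4.1415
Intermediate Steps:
(4785870 + 1524659)/(1523746 + 1/(2099481 - 2065690)) = 6310529/(1523746 + 1/33791) = 6310529/(51488901087/33791) = 6310529*(33791/51488901087) = 3182672917/768491061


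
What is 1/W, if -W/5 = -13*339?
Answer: 1/22035 ≈ 4.5382e-5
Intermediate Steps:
W = 22035 (W = -(-65)*339 = -5*(-4407) = 22035)
1/W = 1/22035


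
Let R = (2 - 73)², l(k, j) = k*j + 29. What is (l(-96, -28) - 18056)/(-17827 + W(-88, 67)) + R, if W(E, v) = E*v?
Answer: 119602982/23723 ≈ 5041.6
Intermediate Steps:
l(k, j) = 29 + j*k (l(k, j) = j*k + 29 = 29 + j*k)
R = 5041 (R = (-71)² = 5041)
(l(-96, -28) - 18056)/(-17827 + W(-88, 67)) + R = ((29 - 28*(-96)) - 18056)/(-17827 - 88*67) + 5041 = ((29 + 2688) - 18056)/(-17827 - 5896) + 5041 = (2717 - 18056)/(-23723) + 5041 = -15339*(-1/23723) + 5041 = 15339/23723 + 5041 = 119602982/23723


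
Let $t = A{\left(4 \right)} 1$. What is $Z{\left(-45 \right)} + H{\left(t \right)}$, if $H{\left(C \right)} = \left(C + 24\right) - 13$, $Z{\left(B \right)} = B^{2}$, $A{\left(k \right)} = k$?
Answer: $2040$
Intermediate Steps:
$t = 4$ ($t = 4 \cdot 1 = 4$)
$H{\left(C \right)} = 11 + C$ ($H{\left(C \right)} = \left(24 + C\right) - 13 = 11 + C$)
$Z{\left(-45 \right)} + H{\left(t \right)} = \left(-45\right)^{2} + \left(11 + 4\right) = 2025 + 15 = 2040$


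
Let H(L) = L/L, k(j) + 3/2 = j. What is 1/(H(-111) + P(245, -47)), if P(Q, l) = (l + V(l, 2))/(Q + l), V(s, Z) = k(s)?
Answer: 396/205 ≈ 1.9317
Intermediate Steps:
k(j) = -3/2 + j
V(s, Z) = -3/2 + s
P(Q, l) = (-3/2 + 2*l)/(Q + l) (P(Q, l) = (l + (-3/2 + l))/(Q + l) = (-3/2 + 2*l)/(Q + l))
H(L) = 1
1/(H(-111) + P(245, -47)) = 1/(1 + (-3/2 + 2*(-47))/(245 - 47)) = 1/(1 + (-3/2 - 94)/198) = 1/(1 + (1/198)*(-191/2)) = 1/(1 - 191/396) = 1/(205/396) = 396/205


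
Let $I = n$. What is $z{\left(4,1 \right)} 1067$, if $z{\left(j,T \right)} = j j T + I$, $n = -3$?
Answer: $13871$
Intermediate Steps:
$I = -3$
$z{\left(j,T \right)} = -3 + T j^{2}$ ($z{\left(j,T \right)} = j j T - 3 = j^{2} T - 3 = T j^{2} - 3 = -3 + T j^{2}$)
$z{\left(4,1 \right)} 1067 = \left(-3 + 1 \cdot 4^{2}\right) 1067 = \left(-3 + 1 \cdot 16\right) 1067 = \left(-3 + 16\right) 1067 = 13 \cdot 1067 = 13871$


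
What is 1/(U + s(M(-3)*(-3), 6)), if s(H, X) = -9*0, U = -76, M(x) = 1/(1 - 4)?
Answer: -1/76 ≈ -0.013158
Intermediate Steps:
M(x) = -1/3 (M(x) = 1/(-3) = -1/3)
s(H, X) = 0
1/(U + s(M(-3)*(-3), 6)) = 1/(-76 + 0) = 1/(-76) = -1/76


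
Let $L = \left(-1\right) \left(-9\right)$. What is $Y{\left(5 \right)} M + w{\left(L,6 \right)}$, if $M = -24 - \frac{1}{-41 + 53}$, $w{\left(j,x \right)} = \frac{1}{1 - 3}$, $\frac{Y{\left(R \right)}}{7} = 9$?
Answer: $- \frac{6071}{4} \approx -1517.8$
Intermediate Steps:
$L = 9$
$Y{\left(R \right)} = 63$ ($Y{\left(R \right)} = 7 \cdot 9 = 63$)
$w{\left(j,x \right)} = - \frac{1}{2}$ ($w{\left(j,x \right)} = \frac{1}{-2} = - \frac{1}{2}$)
$M = - \frac{289}{12}$ ($M = -24 - \frac{1}{12} = - \frac{289}{12} \approx -24.083$)
$Y{\left(5 \right)} M + w{\left(L,6 \right)} = 63 \left(- \frac{289}{12}\right) - \frac{1}{2} = - \frac{6069}{4} - \frac{1}{2} = - \frac{6071}{4}$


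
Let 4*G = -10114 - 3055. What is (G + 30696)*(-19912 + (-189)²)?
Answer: 1732903535/4 ≈ 4.3323e+8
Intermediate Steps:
G = -13169/4 (G = (-10114 - 3055)/4 = (¼)*(-13169) = -13169/4 ≈ -3292.3)
(G + 30696)*(-19912 + (-189)²) = (-13169/4 + 30696)*(-19912 + (-189)²) = 109615*(-19912 + 35721)/4 = (109615/4)*15809 = 1732903535/4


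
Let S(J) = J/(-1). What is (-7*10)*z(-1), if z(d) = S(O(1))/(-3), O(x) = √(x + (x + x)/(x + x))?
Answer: -70*√2/3 ≈ -32.998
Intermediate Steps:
O(x) = √(1 + x) (O(x) = √(x + (2*x)/((2*x))) = √(x + (2*x)*(1/(2*x))) = √(x + 1) = √(1 + x))
S(J) = -J (S(J) = J*(-1) = -J)
z(d) = √2/3 (z(d) = -√(1 + 1)/(-3) = -√2*(-⅓) = √2/3)
(-7*10)*z(-1) = (-7*10)*(√2/3) = -70*√2/3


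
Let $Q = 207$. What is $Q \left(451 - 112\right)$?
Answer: $70173$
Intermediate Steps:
$Q \left(451 - 112\right) = 207 \left(451 - 112\right) = 207 \cdot 339 = 70173$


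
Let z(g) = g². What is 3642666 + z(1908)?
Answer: 7283130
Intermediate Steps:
3642666 + z(1908) = 3642666 + 1908² = 3642666 + 3640464 = 7283130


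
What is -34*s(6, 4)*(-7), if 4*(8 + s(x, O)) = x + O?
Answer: -1309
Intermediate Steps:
s(x, O) = -8 + O/4 + x/4 (s(x, O) = -8 + (x + O)/4 = -8 + (O + x)/4 = -8 + (O/4 + x/4) = -8 + O/4 + x/4)
-34*s(6, 4)*(-7) = -34*(-8 + (1/4)*4 + (1/4)*6)*(-7) = -34*(-8 + 1 + 3/2)*(-7) = -34*(-11/2)*(-7) = 187*(-7) = -1309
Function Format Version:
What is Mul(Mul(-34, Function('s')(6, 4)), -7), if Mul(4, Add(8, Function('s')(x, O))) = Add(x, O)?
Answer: -1309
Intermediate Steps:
Function('s')(x, O) = Add(-8, Mul(Rational(1, 4), O), Mul(Rational(1, 4), x)) (Function('s')(x, O) = Add(-8, Mul(Rational(1, 4), Add(x, O))) = Add(-8, Mul(Rational(1, 4), Add(O, x))) = Add(-8, Add(Mul(Rational(1, 4), O), Mul(Rational(1, 4), x))) = Add(-8, Mul(Rational(1, 4), O), Mul(Rational(1, 4), x)))
Mul(Mul(-34, Function('s')(6, 4)), -7) = Mul(Mul(-34, Add(-8, Mul(Rational(1, 4), 4), Mul(Rational(1, 4), 6))), -7) = Mul(Mul(-34, Add(-8, 1, Rational(3, 2))), -7) = Mul(Mul(-34, Rational(-11, 2)), -7) = Mul(187, -7) = -1309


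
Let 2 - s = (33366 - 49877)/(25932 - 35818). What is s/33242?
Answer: 3261/328630412 ≈ 9.9230e-6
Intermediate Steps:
s = 3261/9886 (s = 2 - (33366 - 49877)/(25932 - 35818) = 2 - (-16511)/(-9886) = 2 - (-16511)*(-1)/9886 = 2 - 1*16511/9886 = 2 - 16511/9886 = 3261/9886 ≈ 0.32986)
s/33242 = (3261/9886)/33242 = (3261/9886)*(1/33242) = 3261/328630412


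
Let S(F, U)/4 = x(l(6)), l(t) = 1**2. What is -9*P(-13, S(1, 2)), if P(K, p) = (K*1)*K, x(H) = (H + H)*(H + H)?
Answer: -1521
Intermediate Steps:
l(t) = 1
x(H) = 4*H**2 (x(H) = (2*H)*(2*H) = 4*H**2)
S(F, U) = 16 (S(F, U) = 4*(4*1**2) = 4*(4*1) = 4*4 = 16)
P(K, p) = K**2 (P(K, p) = K*K = K**2)
-9*P(-13, S(1, 2)) = -9*(-13)**2 = -9*169 = -1521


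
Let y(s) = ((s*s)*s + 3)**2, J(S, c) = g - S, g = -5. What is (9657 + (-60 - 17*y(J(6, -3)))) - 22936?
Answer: -29994267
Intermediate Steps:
J(S, c) = -5 - S
y(s) = (3 + s**3)**2 (y(s) = (s**2*s + 3)**2 = (s**3 + 3)**2 = (3 + s**3)**2)
(9657 + (-60 - 17*y(J(6, -3)))) - 22936 = (9657 + (-60 - 17*(3 + (-5 - 1*6)**3)**2)) - 22936 = (9657 + (-60 - 17*(3 + (-5 - 6)**3)**2)) - 22936 = (9657 + (-60 - 17*(3 + (-11)**3)**2)) - 22936 = (9657 + (-60 - 17*(3 - 1331)**2)) - 22936 = (9657 + (-60 - 17*(-1328)**2)) - 22936 = (9657 + (-60 - 17*1763584)) - 22936 = (9657 + (-60 - 29980928)) - 22936 = (9657 - 29980988) - 22936 = -29971331 - 22936 = -29994267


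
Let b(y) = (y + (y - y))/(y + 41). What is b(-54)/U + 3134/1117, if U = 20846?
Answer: 424684025/151352383 ≈ 2.8059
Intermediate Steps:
b(y) = y/(41 + y) (b(y) = (y + 0)/(41 + y) = y/(41 + y))
b(-54)/U + 3134/1117 = -54/(41 - 54)/20846 + 3134/1117 = -54/(-13)*(1/20846) + 3134*(1/1117) = -54*(-1/13)*(1/20846) + 3134/1117 = (54/13)*(1/20846) + 3134/1117 = 27/135499 + 3134/1117 = 424684025/151352383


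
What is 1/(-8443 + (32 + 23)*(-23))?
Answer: -1/9708 ≈ -0.00010301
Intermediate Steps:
1/(-8443 + (32 + 23)*(-23)) = 1/(-8443 + 55*(-23)) = 1/(-8443 - 1265) = 1/(-9708) = -1/9708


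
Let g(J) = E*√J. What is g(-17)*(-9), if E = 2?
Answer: -18*I*√17 ≈ -74.216*I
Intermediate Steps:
g(J) = 2*√J
g(-17)*(-9) = (2*√(-17))*(-9) = (2*(I*√17))*(-9) = (2*I*√17)*(-9) = -18*I*√17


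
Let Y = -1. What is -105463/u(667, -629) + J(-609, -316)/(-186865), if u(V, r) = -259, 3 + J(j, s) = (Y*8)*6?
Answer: 2815336672/6914005 ≈ 407.19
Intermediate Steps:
J(j, s) = -51 (J(j, s) = -3 - 1*8*6 = -3 - 8*6 = -3 - 48 = -51)
-105463/u(667, -629) + J(-609, -316)/(-186865) = -105463/(-259) - 51/(-186865) = -105463*(-1/259) - 51*(-1/186865) = 105463/259 + 51/186865 = 2815336672/6914005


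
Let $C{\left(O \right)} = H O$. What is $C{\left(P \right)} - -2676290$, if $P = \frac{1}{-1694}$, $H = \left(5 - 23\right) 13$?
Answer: $\frac{2266817747}{847} \approx 2.6763 \cdot 10^{6}$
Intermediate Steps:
$H = -234$ ($H = \left(-18\right) 13 = -234$)
$P = - \frac{1}{1694} \approx -0.00059032$
$C{\left(O \right)} = - 234 O$
$C{\left(P \right)} - -2676290 = \left(-234\right) \left(- \frac{1}{1694}\right) - -2676290 = \frac{117}{847} + 2676290 = \frac{2266817747}{847}$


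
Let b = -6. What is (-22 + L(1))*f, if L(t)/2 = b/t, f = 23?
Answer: -782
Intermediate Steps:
L(t) = -12/t (L(t) = 2*(-6/t) = -12/t)
(-22 + L(1))*f = (-22 - 12/1)*23 = (-22 - 12*1)*23 = (-22 - 12)*23 = -34*23 = -782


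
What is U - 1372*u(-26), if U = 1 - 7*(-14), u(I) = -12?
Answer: 16563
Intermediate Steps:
U = 99 (U = 1 + 98 = 99)
U - 1372*u(-26) = 99 - 1372*(-12) = 99 + 16464 = 16563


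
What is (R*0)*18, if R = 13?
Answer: 0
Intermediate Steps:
(R*0)*18 = (13*0)*18 = 0*18 = 0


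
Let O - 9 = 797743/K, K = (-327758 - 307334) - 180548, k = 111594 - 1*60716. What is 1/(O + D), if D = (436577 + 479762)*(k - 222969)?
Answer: -815640/128621285260095343 ≈ -6.3414e-12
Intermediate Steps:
k = 50878 (k = 111594 - 60716 = 50878)
K = -815640 (K = -635092 - 180548 = -815640)
D = -157693694849 (D = (436577 + 479762)*(50878 - 222969) = 916339*(-172091) = -157693694849)
O = 6543017/815640 (O = 9 + 797743/(-815640) = 9 + 797743*(-1/815640) = 9 - 797743/815640 = 6543017/815640 ≈ 8.0219)
1/(O + D) = 1/(6543017/815640 - 157693694849) = 1/(-128621285260095343/815640) = -815640/128621285260095343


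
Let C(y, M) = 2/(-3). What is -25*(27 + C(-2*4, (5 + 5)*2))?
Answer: -1975/3 ≈ -658.33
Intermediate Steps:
C(y, M) = -⅔ (C(y, M) = 2*(-⅓) = -⅔)
-25*(27 + C(-2*4, (5 + 5)*2)) = -25*(27 - ⅔) = -25*79/3 = -1975/3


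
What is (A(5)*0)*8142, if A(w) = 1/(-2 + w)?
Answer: 0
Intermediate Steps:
(A(5)*0)*8142 = (0/(-2 + 5))*8142 = (0/3)*8142 = ((⅓)*0)*8142 = 0*8142 = 0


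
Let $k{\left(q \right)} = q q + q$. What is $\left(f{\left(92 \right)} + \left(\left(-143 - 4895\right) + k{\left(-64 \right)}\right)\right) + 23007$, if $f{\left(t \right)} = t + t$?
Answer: $22185$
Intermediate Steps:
$f{\left(t \right)} = 2 t$
$k{\left(q \right)} = q + q^{2}$ ($k{\left(q \right)} = q^{2} + q = q + q^{2}$)
$\left(f{\left(92 \right)} + \left(\left(-143 - 4895\right) + k{\left(-64 \right)}\right)\right) + 23007 = \left(2 \cdot 92 - \left(5038 + 64 \left(1 - 64\right)\right)\right) + 23007 = \left(184 - 1006\right) + 23007 = -822 + 23007 = 22185$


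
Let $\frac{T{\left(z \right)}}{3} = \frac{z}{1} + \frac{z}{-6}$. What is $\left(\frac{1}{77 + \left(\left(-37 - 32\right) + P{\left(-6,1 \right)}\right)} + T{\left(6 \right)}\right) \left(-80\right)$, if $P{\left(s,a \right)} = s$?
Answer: $-1240$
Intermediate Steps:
$T{\left(z \right)} = \frac{5 z}{2}$ ($T{\left(z \right)} = 3 \left(\frac{z}{1} + \frac{z}{-6}\right) = 3 \left(z 1 + z \left(- \frac{1}{6}\right)\right) = 3 \left(z - \frac{z}{6}\right) = 3 \frac{5 z}{6} = \frac{5 z}{2}$)
$\left(\frac{1}{77 + \left(\left(-37 - 32\right) + P{\left(-6,1 \right)}\right)} + T{\left(6 \right)}\right) \left(-80\right) = \left(\frac{1}{77 - 75} + \frac{5}{2} \cdot 6\right) \left(-80\right) = \left(\frac{1}{77 - 75} + 15\right) \left(-80\right) = \left(\frac{1}{2} + 15\right) \left(-80\right) = \frac{31}{2} \left(-80\right) = -1240$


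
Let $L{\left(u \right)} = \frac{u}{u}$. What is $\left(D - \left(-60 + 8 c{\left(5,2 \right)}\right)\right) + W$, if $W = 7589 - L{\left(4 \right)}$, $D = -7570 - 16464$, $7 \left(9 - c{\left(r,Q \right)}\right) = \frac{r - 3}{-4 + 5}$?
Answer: $- \frac{115190}{7} \approx -16456.0$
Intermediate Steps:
$L{\left(u \right)} = 1$
$c{\left(r,Q \right)} = \frac{66}{7} - \frac{r}{7}$ ($c{\left(r,Q \right)} = 9 - \frac{\left(r - 3\right) \frac{1}{-4 + 5}}{7} = 9 - \frac{\left(-3 + r\right) 1^{-1}}{7} = 9 - \frac{\left(-3 + r\right) 1}{7} = 9 - \frac{-3 + r}{7} = 9 - \left(- \frac{3}{7} + \frac{r}{7}\right) = \frac{66}{7} - \frac{r}{7}$)
$D = -24034$
$W = 7588$ ($W = 7589 - 1 = 7588$)
$\left(D - \left(-60 + 8 c{\left(5,2 \right)}\right)\right) + W = \left(-24034 + \left(60 - 8 \left(\frac{66}{7} - \frac{5}{7}\right)\right)\right) + 7588 = \left(-24034 + \left(60 - \frac{488}{7}\right)\right) + 7588 = \left(-24034 - \frac{68}{7}\right) + 7588 = - \frac{168306}{7} + 7588 = - \frac{115190}{7}$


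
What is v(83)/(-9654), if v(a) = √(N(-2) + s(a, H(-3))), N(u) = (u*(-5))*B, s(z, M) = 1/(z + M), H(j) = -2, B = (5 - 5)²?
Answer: -1/86886 ≈ -1.1509e-5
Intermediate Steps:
B = 0 (B = 0² = 0)
s(z, M) = 1/(M + z)
N(u) = 0 (N(u) = (u*(-5))*0 = -5*u*0 = 0)
v(a) = √(1/(-2 + a)) (v(a) = √(0 + 1/(-2 + a)) = √(1/(-2 + a)))
v(83)/(-9654) = √(1/(-2 + 83))/(-9654) = √(1/81)*(-1/9654) = (⅑)*(-1/9654) = -1/86886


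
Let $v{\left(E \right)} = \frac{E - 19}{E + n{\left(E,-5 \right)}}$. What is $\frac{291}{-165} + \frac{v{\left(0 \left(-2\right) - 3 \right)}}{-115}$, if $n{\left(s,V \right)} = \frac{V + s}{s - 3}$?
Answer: $- \frac{11881}{6325} \approx -1.8784$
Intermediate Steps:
$n{\left(s,V \right)} = \frac{V + s}{-3 + s}$
$v{\left(E \right)} = \frac{-19 + E}{E + \frac{-5 + E}{-3 + E}}$ ($v{\left(E \right)} = \frac{E - 19}{E + \frac{-5 + E}{-3 + E}} = \frac{-19 + E}{E + \frac{-5 + E}{-3 + E}}$)
$\frac{291}{-165} + \frac{v{\left(0 \left(-2\right) - 3 \right)}}{-115} = \frac{291}{-165} + \frac{\frac{1}{-5 + \left(0 \left(-2\right) - 3\right) + \left(0 \left(-2\right) - 3\right) \left(-3 + \left(0 \left(-2\right) - 3\right)\right)} \left(-19 + \left(0 \left(-2\right) - 3\right)\right) \left(-3 + \left(0 \left(-2\right) - 3\right)\right)}{-115} = 291 \left(- \frac{1}{165}\right) + \frac{\left(-19 + \left(0 - 3\right)\right) \left(-3 + \left(0 - 3\right)\right)}{-5 + \left(0 - 3\right) + \left(0 - 3\right) \left(-3 + \left(0 - 3\right)\right)} \left(- \frac{1}{115}\right) = - \frac{97}{55} + \frac{\left(-19 - 3\right) \left(-3 - 3\right)}{-5 - 3 - 3 \left(-3 - 3\right)} \left(- \frac{1}{115}\right) = - \frac{97}{55} + \frac{1}{-5 - 3 - -18} \left(-22\right) \left(-6\right) \left(- \frac{1}{115}\right) = - \frac{97}{55} + \frac{1}{-5 - 3 + 18} \left(-22\right) \left(-6\right) \left(- \frac{1}{115}\right) = - \frac{97}{55} + \frac{1}{10} \left(-22\right) \left(-6\right) \left(- \frac{1}{115}\right) = - \frac{97}{55} + \frac{66}{5} \left(- \frac{1}{115}\right) = - \frac{97}{55} - \frac{66}{575} = - \frac{11881}{6325}$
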